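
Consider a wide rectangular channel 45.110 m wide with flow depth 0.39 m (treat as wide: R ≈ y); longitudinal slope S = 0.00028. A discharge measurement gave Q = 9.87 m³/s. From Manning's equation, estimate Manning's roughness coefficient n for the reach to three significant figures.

0.0159

A = b·y = 45.110 × 0.39 = 17.59 m²
Wide channel: R ≈ y = 0.39 m
n = (1/Q)·A·R^(2/3)·S^(1/2) = (1/9.87) × 17.59 × 0.5338 × 0.01673 = 0.01592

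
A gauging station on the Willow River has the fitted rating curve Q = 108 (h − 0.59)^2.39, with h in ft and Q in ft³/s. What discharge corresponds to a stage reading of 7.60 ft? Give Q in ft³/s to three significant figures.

11300 ft³/s

Q = 108 × (7.60 − 0.59)^2.39 = 108 × 7.01^2.39 = 11340 ft³/s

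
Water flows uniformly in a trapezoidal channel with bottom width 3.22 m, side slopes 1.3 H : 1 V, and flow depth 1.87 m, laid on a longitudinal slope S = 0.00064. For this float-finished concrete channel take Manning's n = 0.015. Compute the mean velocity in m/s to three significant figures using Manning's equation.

A = (b + z·y)·y = (3.22 + 1.3×1.87)×1.87 = 10.57 m²
P = b + 2y√(1+z²) = 3.22 + 2×1.87×√(1+1.3²) = 9.354 m
R = A/P = 10.57/9.354 = 1.130 m
Q = (1/n)·A·R^(2/3)·S^(1/2) = (1/0.015) × 10.57 × 1.130^(2/3) × 0.00064^(1/2) = 19.33 m³/s
V = Q/A = 19.33/10.57 = 1.829 m/s

1.83 m/s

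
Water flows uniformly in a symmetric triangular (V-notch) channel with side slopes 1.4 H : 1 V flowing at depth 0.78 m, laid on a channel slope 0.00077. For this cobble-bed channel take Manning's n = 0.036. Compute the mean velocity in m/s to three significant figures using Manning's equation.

0.359 m/s

A = z·y² = 1.4×0.78² = 0.8518 m²
P = 2y√(1+z²) = 2×0.78×√(1+1.4²) = 2.684 m
R = A/P = 0.8518/2.684 = 0.3174 m
Q = (1/n)·A·R^(2/3)·S^(1/2) = (1/0.036) × 0.8518 × 0.3174^(2/3) × 0.00077^(1/2) = 0.3055 m³/s
V = Q/A = 0.3055/0.8518 = 0.3586 m/s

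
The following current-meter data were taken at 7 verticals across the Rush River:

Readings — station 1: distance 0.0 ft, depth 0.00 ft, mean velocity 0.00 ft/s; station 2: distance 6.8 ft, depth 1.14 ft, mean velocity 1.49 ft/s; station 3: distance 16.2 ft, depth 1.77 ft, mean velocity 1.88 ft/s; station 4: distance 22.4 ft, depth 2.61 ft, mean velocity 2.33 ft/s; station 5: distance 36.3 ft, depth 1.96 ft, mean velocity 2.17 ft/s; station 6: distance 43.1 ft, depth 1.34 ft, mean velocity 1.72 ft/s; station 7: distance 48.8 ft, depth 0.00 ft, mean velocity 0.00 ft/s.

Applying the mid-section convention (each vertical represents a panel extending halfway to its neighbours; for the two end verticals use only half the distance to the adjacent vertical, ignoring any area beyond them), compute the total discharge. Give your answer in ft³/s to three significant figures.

w_2 = (16.2 − 0.0)/2 = 8.1 ft; q_2 = 1.49 × 1.14 × 8.1 = 13.76 ft³/s
w_3 = (22.4 − 6.8)/2 = 7.8 ft; q_3 = 1.88 × 1.77 × 7.8 = 25.96 ft³/s
w_4 = (36.3 − 16.2)/2 = 10.05 ft; q_4 = 2.33 × 2.61 × 10.05 = 61.12 ft³/s
w_5 = (43.1 − 22.4)/2 = 10.35 ft; q_5 = 2.17 × 1.96 × 10.35 = 44.02 ft³/s
w_6 = (48.8 − 36.3)/2 = 6.25 ft; q_6 = 1.72 × 1.34 × 6.25 = 14.41 ft³/s
Stations 1, 7 contribute zero (depth or velocity is 0).
Q = Σ qᵢ = 159.3 ft³/s

159 ft³/s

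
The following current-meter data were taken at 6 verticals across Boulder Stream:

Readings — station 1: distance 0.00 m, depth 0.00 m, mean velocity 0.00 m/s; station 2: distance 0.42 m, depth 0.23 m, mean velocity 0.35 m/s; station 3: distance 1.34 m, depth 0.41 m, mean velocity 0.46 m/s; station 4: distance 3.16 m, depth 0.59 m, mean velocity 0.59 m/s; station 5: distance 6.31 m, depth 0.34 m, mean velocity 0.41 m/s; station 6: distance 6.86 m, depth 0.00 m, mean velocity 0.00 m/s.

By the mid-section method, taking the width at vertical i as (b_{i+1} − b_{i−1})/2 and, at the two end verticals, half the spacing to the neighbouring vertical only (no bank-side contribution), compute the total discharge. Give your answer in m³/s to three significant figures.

w_2 = (1.34 − 0.00)/2 = 0.67 m; q_2 = 0.35 × 0.23 × 0.67 = 0.05394 m³/s
w_3 = (3.16 − 0.42)/2 = 1.37 m; q_3 = 0.46 × 0.41 × 1.37 = 0.2584 m³/s
w_4 = (6.31 − 1.34)/2 = 2.485 m; q_4 = 0.59 × 0.59 × 2.485 = 0.8650 m³/s
w_5 = (6.86 − 3.16)/2 = 1.85 m; q_5 = 0.41 × 0.34 × 1.85 = 0.2579 m³/s
Stations 1, 6 contribute zero (depth or velocity is 0).
Q = Σ qᵢ = 1.435 m³/s

1.44 m³/s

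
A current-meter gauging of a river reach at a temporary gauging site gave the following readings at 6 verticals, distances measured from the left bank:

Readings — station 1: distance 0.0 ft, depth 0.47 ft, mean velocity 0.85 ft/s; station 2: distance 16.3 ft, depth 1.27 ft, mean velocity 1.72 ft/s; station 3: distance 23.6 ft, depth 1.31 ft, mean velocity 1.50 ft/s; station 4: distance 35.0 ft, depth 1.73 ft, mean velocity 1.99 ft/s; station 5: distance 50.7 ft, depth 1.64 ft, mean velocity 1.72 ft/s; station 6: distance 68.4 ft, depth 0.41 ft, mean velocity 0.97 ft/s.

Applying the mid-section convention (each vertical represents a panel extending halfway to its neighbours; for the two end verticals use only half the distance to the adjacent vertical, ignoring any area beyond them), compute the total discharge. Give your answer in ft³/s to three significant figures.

145 ft³/s

w_1 = (16.3 − 0.0)/2 = 8.15 ft; q_1 = 0.85 × 0.47 × 8.15 = 3.256 ft³/s
w_2 = (23.6 − 0.0)/2 = 11.8 ft; q_2 = 1.72 × 1.27 × 11.8 = 25.78 ft³/s
w_3 = (35.0 − 16.3)/2 = 9.35 ft; q_3 = 1.50 × 1.31 × 9.35 = 18.37 ft³/s
w_4 = (50.7 − 23.6)/2 = 13.55 ft; q_4 = 1.99 × 1.73 × 13.55 = 46.65 ft³/s
w_5 = (68.4 − 35.0)/2 = 16.7 ft; q_5 = 1.72 × 1.64 × 16.7 = 47.11 ft³/s
w_6 = (68.4 − 50.7)/2 = 8.85 ft; q_6 = 0.97 × 0.41 × 8.85 = 3.520 ft³/s
Q = Σ qᵢ = 144.7 ft³/s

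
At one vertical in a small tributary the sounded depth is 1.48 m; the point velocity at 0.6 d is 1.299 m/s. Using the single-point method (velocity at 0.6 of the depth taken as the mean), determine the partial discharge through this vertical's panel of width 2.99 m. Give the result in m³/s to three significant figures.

v̄ = v₀.₆ = 1.299 m/s
q = v̄ × d × w = 1.299 × 1.48 × 2.99 = 5.748 m³/s

5.75 m³/s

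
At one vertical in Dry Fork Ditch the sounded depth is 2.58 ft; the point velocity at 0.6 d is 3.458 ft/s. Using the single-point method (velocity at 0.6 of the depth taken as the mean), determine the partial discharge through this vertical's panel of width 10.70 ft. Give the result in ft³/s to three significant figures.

95.5 ft³/s

v̄ = v₀.₆ = 3.458 ft/s
q = v̄ × d × w = 3.458 × 2.58 × 10.70 = 95.46 ft³/s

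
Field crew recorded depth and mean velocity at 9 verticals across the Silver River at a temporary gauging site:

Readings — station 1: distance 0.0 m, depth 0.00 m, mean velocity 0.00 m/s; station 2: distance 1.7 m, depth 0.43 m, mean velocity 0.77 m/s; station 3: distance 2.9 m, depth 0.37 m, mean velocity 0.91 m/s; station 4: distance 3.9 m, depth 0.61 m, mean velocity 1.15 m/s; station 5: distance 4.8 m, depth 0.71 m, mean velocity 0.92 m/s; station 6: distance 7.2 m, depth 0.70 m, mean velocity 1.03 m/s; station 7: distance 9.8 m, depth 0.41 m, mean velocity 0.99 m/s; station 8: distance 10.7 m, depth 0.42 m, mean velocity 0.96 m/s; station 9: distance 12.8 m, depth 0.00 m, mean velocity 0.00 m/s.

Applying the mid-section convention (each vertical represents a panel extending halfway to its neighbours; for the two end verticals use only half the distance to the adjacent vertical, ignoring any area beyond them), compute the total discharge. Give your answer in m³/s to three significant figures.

5.71 m³/s

w_2 = (2.9 − 0.0)/2 = 1.45 m; q_2 = 0.77 × 0.43 × 1.45 = 0.4801 m³/s
w_3 = (3.9 − 1.7)/2 = 1.1 m; q_3 = 0.91 × 0.37 × 1.1 = 0.3704 m³/s
w_4 = (4.8 − 2.9)/2 = 0.95 m; q_4 = 1.15 × 0.61 × 0.95 = 0.6664 m³/s
w_5 = (7.2 − 3.9)/2 = 1.65 m; q_5 = 0.92 × 0.71 × 1.65 = 1.078 m³/s
w_6 = (9.8 − 4.8)/2 = 2.5 m; q_6 = 1.03 × 0.70 × 2.5 = 1.803 m³/s
w_7 = (10.7 − 7.2)/2 = 1.75 m; q_7 = 0.99 × 0.41 × 1.75 = 0.7103 m³/s
w_8 = (12.8 − 9.8)/2 = 1.5 m; q_8 = 0.96 × 0.42 × 1.5 = 0.6048 m³/s
Stations 1, 9 contribute zero (depth or velocity is 0).
Q = Σ qᵢ = 5.712 m³/s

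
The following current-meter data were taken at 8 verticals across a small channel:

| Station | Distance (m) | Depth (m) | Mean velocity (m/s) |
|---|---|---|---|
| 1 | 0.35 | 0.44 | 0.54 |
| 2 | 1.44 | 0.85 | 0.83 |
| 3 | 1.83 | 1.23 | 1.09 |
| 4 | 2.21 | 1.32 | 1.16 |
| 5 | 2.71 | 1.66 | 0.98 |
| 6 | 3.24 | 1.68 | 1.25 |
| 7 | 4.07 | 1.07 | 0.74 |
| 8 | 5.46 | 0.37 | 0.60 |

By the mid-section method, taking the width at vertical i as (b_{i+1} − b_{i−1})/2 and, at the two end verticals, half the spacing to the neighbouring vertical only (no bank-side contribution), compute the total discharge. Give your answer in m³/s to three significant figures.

w_1 = (1.44 − 0.35)/2 = 0.545 m; q_1 = 0.54 × 0.44 × 0.545 = 0.1295 m³/s
w_2 = (1.83 − 0.35)/2 = 0.74 m; q_2 = 0.83 × 0.85 × 0.74 = 0.5221 m³/s
w_3 = (2.21 − 1.44)/2 = 0.385 m; q_3 = 1.09 × 1.23 × 0.385 = 0.5162 m³/s
w_4 = (2.71 − 1.83)/2 = 0.44 m; q_4 = 1.16 × 1.32 × 0.44 = 0.6737 m³/s
w_5 = (3.24 − 2.21)/2 = 0.515 m; q_5 = 0.98 × 1.66 × 0.515 = 0.8378 m³/s
w_6 = (4.07 − 2.71)/2 = 0.68 m; q_6 = 1.25 × 1.68 × 0.68 = 1.428 m³/s
w_7 = (5.46 − 3.24)/2 = 1.11 m; q_7 = 0.74 × 1.07 × 1.11 = 0.8789 m³/s
w_8 = (5.46 − 4.07)/2 = 0.695 m; q_8 = 0.60 × 0.37 × 0.695 = 0.1543 m³/s
Q = Σ qᵢ = 5.140 m³/s

5.14 m³/s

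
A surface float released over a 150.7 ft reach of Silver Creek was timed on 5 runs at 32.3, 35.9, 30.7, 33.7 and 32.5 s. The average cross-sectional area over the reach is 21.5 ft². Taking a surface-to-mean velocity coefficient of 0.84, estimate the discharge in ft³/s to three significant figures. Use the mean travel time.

t̄ = (32.3 + 35.9 + 30.7 + 33.7 + 32.5) / 5 = 33.02 s
v_surface = L / t̄ = 150.7 / 33.02 = 4.564 ft/s
v_mean = 0.84 × 4.564 = 3.834 ft/s
Q = A × v_mean = 21.5 × 3.834 = 82.42 ft³/s

82.4 ft³/s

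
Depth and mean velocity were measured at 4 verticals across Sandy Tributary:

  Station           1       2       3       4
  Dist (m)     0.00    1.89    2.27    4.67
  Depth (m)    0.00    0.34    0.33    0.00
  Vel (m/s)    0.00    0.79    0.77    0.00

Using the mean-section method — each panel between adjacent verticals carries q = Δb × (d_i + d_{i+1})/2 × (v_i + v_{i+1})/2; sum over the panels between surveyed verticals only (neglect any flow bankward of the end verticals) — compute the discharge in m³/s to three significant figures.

Panel 1-2: Δb = 1.89 m, d̄ = (0.00+0.34)/2 = 0.17, v̄ = (0.00+0.79)/2 = 0.395 → q = 1.89×0.17×0.395 = 0.1269 m³/s
Panel 2-3: Δb = 0.38 m, d̄ = (0.34+0.33)/2 = 0.335, v̄ = (0.79+0.77)/2 = 0.78 → q = 0.38×0.335×0.78 = 0.09929 m³/s
Panel 3-4: Δb = 2.4 m, d̄ = (0.33+0.00)/2 = 0.165, v̄ = (0.77+0.00)/2 = 0.385 → q = 2.4×0.165×0.385 = 0.1525 m³/s
Q = Σ q = 0.3787 m³/s

0.379 m³/s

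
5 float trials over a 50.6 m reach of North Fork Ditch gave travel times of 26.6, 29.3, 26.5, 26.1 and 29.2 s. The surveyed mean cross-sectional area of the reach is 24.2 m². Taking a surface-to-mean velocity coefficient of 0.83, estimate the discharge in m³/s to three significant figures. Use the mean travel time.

t̄ = (26.6 + 29.3 + 26.5 + 26.1 + 29.2) / 5 = 27.54 s
v_surface = L / t̄ = 50.6 / 27.54 = 1.837 m/s
v_mean = 0.83 × 1.837 = 1.525 m/s
Q = A × v_mean = 24.2 × 1.525 = 36.90 m³/s

36.9 m³/s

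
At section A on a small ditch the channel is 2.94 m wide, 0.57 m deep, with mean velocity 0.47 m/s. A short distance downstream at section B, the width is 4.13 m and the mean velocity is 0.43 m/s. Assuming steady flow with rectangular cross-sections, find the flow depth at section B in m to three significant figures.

0.444 m

Q = A₁V₁ = (2.94×0.57) × 0.47 = 0.7876 m³/s
d₂ = Q/(b₂ V₂) = 0.7876/(4.13×0.43) = 0.4435 m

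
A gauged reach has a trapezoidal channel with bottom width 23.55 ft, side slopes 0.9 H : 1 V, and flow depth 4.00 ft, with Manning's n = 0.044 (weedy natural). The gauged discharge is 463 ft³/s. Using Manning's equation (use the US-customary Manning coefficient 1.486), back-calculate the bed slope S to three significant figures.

A = (b + z·y)·y = (23.55 + 0.9×4.00)×4.00 = 108.6 ft²
P = b + 2y√(1+z²) = 23.55 + 2×4.00×√(1+0.9²) = 34.31 ft
R = A/P = 108.6/34.31 = 3.165 ft
S = (Q·n / (1.486·A·R^(2/3)))² = (463×0.044 / (1.486×108.6×2.156))² = 0.003429

0.00343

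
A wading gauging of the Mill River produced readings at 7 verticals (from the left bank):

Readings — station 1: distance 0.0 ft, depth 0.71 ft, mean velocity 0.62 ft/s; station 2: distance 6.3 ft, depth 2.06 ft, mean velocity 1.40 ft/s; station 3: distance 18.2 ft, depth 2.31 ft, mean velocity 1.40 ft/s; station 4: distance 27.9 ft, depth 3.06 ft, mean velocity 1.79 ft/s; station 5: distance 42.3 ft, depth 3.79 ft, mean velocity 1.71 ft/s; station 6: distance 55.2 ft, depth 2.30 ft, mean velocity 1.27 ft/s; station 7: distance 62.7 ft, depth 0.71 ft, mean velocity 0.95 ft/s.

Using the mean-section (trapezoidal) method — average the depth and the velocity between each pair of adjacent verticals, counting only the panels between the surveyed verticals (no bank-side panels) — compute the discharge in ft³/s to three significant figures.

Panel 1-2: Δb = 6.3 ft, d̄ = (0.71+2.06)/2 = 1.385, v̄ = (0.62+1.40)/2 = 1.01 → q = 6.3×1.385×1.01 = 8.813 ft³/s
Panel 2-3: Δb = 11.9 ft, d̄ = (2.06+2.31)/2 = 2.185, v̄ = (1.40+1.40)/2 = 1.4 → q = 11.9×2.185×1.4 = 36.40 ft³/s
Panel 3-4: Δb = 9.7 ft, d̄ = (2.31+3.06)/2 = 2.685, v̄ = (1.40+1.79)/2 = 1.595 → q = 9.7×2.685×1.595 = 41.54 ft³/s
Panel 4-5: Δb = 14.4 ft, d̄ = (3.06+3.79)/2 = 3.425, v̄ = (1.79+1.71)/2 = 1.75 → q = 14.4×3.425×1.75 = 86.31 ft³/s
Panel 5-6: Δb = 12.9 ft, d̄ = (3.79+2.30)/2 = 3.045, v̄ = (1.71+1.27)/2 = 1.49 → q = 12.9×3.045×1.49 = 58.53 ft³/s
Panel 6-7: Δb = 7.5 ft, d̄ = (2.30+0.71)/2 = 1.505, v̄ = (1.27+0.95)/2 = 1.11 → q = 7.5×1.505×1.11 = 12.53 ft³/s
Q = Σ q = 244.1 ft³/s

244 ft³/s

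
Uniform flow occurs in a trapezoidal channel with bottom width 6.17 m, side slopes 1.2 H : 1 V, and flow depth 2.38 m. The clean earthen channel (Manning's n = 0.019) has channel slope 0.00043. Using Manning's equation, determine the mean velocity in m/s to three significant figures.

A = (b + z·y)·y = (6.17 + 1.2×2.38)×2.38 = 21.48 m²
P = b + 2y√(1+z²) = 6.17 + 2×2.38×√(1+1.2²) = 13.61 m
R = A/P = 21.48/13.61 = 1.579 m
Q = (1/n)·A·R^(2/3)·S^(1/2) = (1/0.019) × 21.48 × 1.579^(2/3) × 0.00043^(1/2) = 31.79 m³/s
V = Q/A = 31.79/21.48 = 1.480 m/s

1.48 m/s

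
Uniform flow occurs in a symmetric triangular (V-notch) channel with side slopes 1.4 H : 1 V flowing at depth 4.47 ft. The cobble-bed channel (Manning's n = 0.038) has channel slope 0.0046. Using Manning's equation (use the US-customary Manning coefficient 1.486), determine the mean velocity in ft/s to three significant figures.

A = z·y² = 1.4×4.47² = 27.97 ft²
P = 2y√(1+z²) = 2×4.47×√(1+1.4²) = 15.38 ft
R = A/P = 27.97/15.38 = 1.819 ft
Q = (1.486/n)·A·R^(2/3)·S^(1/2) = (1.486/0.038) × 27.97 × 1.819^(2/3) × 0.0046^(1/2) = 110.5 ft³/s
V = Q/A = 110.5/27.97 = 3.952 ft/s

3.95 ft/s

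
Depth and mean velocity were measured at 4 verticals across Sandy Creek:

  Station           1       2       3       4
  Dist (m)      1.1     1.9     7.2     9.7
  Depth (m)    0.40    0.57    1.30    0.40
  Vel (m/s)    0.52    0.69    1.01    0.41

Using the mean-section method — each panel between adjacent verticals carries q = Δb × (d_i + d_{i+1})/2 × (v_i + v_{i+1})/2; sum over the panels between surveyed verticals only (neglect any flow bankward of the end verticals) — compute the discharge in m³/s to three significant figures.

Panel 1-2: Δb = 0.8 m, d̄ = (0.40+0.57)/2 = 0.485, v̄ = (0.52+0.69)/2 = 0.605 → q = 0.8×0.485×0.605 = 0.2347 m³/s
Panel 2-3: Δb = 5.3 m, d̄ = (0.57+1.30)/2 = 0.935, v̄ = (0.69+1.01)/2 = 0.85 → q = 5.3×0.935×0.85 = 4.212 m³/s
Panel 3-4: Δb = 2.5 m, d̄ = (1.30+0.40)/2 = 0.85, v̄ = (1.01+0.41)/2 = 0.71 → q = 2.5×0.85×0.71 = 1.509 m³/s
Q = Σ q = 5.956 m³/s

5.96 m³/s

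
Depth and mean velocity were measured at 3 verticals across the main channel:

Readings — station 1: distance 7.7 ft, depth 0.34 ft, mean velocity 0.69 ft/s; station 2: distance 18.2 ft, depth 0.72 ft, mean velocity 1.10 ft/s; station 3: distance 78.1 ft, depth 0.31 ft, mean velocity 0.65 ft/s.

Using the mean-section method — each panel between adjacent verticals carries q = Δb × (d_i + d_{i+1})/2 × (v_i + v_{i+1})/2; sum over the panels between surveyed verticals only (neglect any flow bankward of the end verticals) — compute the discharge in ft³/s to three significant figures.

32.0 ft³/s

Panel 1-2: Δb = 10.5 ft, d̄ = (0.34+0.72)/2 = 0.53, v̄ = (0.69+1.10)/2 = 0.895 → q = 10.5×0.53×0.895 = 4.981 ft³/s
Panel 2-3: Δb = 59.9 ft, d̄ = (0.72+0.31)/2 = 0.515, v̄ = (1.10+0.65)/2 = 0.875 → q = 59.9×0.515×0.875 = 26.99 ft³/s
Q = Σ q = 31.97 ft³/s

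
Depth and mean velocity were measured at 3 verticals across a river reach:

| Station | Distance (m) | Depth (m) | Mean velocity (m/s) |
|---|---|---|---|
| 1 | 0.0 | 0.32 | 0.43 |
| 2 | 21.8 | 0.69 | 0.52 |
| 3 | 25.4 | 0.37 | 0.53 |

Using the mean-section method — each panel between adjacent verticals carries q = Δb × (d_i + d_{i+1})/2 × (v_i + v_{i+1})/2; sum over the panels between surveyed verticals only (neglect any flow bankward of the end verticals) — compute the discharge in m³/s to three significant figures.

6.23 m³/s

Panel 1-2: Δb = 21.8 m, d̄ = (0.32+0.69)/2 = 0.505, v̄ = (0.43+0.52)/2 = 0.475 → q = 21.8×0.505×0.475 = 5.229 m³/s
Panel 2-3: Δb = 3.6 m, d̄ = (0.69+0.37)/2 = 0.53, v̄ = (0.52+0.53)/2 = 0.525 → q = 3.6×0.53×0.525 = 1.002 m³/s
Q = Σ q = 6.231 m³/s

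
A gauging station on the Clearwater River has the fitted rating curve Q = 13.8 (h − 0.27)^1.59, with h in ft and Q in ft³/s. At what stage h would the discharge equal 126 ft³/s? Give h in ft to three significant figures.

4.29 ft

h − h₀ = (Q/C)^(1/b) = (126/13.8)^(1/1.59) = 4.019 ft
h = 0.27 + 4.019 = 4.289 ft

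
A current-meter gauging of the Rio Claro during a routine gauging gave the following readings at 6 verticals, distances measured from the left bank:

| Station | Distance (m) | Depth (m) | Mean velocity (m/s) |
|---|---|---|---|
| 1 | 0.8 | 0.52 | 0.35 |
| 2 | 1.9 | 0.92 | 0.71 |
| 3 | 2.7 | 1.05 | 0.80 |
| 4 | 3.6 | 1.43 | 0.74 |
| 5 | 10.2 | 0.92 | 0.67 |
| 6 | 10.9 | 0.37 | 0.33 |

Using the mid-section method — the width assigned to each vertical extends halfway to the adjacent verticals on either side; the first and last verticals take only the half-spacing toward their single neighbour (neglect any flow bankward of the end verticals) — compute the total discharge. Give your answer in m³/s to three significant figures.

w_1 = (1.9 − 0.8)/2 = 0.55 m; q_1 = 0.35 × 0.52 × 0.55 = 0.1001 m³/s
w_2 = (2.7 − 0.8)/2 = 0.95 m; q_2 = 0.71 × 0.92 × 0.95 = 0.6205 m³/s
w_3 = (3.6 − 1.9)/2 = 0.85 m; q_3 = 0.80 × 1.05 × 0.85 = 0.7140 m³/s
w_4 = (10.2 − 2.7)/2 = 3.75 m; q_4 = 0.74 × 1.43 × 3.75 = 3.968 m³/s
w_5 = (10.9 − 3.6)/2 = 3.65 m; q_5 = 0.67 × 0.92 × 3.65 = 2.250 m³/s
w_6 = (10.9 − 10.2)/2 = 0.35 m; q_6 = 0.33 × 0.37 × 0.35 = 0.04274 m³/s
Q = Σ qᵢ = 7.695 m³/s

7.70 m³/s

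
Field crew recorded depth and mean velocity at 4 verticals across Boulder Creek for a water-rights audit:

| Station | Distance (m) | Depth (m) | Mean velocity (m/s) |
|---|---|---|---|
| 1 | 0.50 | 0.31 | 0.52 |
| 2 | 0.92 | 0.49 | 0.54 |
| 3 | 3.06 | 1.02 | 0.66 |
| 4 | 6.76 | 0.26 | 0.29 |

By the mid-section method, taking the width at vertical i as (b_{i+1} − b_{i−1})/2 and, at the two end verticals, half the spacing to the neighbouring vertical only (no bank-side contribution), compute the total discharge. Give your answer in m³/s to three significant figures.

2.48 m³/s

w_1 = (0.92 − 0.50)/2 = 0.21 m; q_1 = 0.52 × 0.31 × 0.21 = 0.03385 m³/s
w_2 = (3.06 − 0.50)/2 = 1.28 m; q_2 = 0.54 × 0.49 × 1.28 = 0.3387 m³/s
w_3 = (6.76 − 0.92)/2 = 2.92 m; q_3 = 0.66 × 1.02 × 2.92 = 1.966 m³/s
w_4 = (6.76 − 3.06)/2 = 1.85 m; q_4 = 0.29 × 0.26 × 1.85 = 0.1395 m³/s
Q = Σ qᵢ = 2.478 m³/s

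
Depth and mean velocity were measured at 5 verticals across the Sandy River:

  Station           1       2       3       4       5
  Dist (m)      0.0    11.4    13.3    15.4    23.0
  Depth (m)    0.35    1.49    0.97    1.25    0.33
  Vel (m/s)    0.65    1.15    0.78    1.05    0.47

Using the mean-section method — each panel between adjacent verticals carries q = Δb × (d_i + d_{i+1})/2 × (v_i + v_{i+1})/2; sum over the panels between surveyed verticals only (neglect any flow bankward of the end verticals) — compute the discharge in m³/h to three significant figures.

66200 m³/h

Panel 1-2: Δb = 11.4 m, d̄ = (0.35+1.49)/2 = 0.92, v̄ = (0.65+1.15)/2 = 0.9 → q = 11.4×0.92×0.9 = 9.439 m³/s
Panel 2-3: Δb = 1.9 m, d̄ = (1.49+0.97)/2 = 1.23, v̄ = (1.15+0.78)/2 = 0.965 → q = 1.9×1.23×0.965 = 2.255 m³/s
Panel 3-4: Δb = 2.1 m, d̄ = (0.97+1.25)/2 = 1.11, v̄ = (0.78+1.05)/2 = 0.915 → q = 2.1×1.11×0.915 = 2.133 m³/s
Panel 4-5: Δb = 7.6 m, d̄ = (1.25+0.33)/2 = 0.79, v̄ = (1.05+0.47)/2 = 0.76 → q = 7.6×0.79×0.76 = 4.563 m³/s
Q = Σ q = 18.39 m³/s
= 18.39 × 3600 = 66210 m³/h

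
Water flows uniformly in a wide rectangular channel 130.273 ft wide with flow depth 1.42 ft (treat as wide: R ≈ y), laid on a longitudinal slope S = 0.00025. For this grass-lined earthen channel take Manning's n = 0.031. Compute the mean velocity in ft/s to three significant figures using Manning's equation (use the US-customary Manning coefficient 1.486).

0.958 ft/s

A = b·y = 130.273 × 1.42 = 185.0 ft²
Wide channel: R ≈ y = 1.42 ft
Q = (1.486/n)·A·R^(2/3)·S^(1/2) = (1.486/0.031) × 185.0 × 1.420^(2/3) × 0.00025^(1/2) = 177.1 ft³/s
V = Q/A = 177.1/185.0 = 0.9575 ft/s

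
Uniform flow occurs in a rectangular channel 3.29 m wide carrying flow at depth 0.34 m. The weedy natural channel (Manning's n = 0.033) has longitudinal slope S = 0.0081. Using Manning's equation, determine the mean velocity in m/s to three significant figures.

A = b·y = 3.29 × 0.34 = 1.119 m²
P = b + 2y = 3.29 + 2×0.34 = 3.970 m
R = A/P = 1.119/3.970 = 0.2818 m
Q = (1/n)·A·R^(2/3)·S^(1/2) = (1/0.033) × 1.119 × 0.2818^(2/3) × 0.0081^(1/2) = 1.311 m³/s
V = Q/A = 1.311/1.119 = 1.172 m/s

1.17 m/s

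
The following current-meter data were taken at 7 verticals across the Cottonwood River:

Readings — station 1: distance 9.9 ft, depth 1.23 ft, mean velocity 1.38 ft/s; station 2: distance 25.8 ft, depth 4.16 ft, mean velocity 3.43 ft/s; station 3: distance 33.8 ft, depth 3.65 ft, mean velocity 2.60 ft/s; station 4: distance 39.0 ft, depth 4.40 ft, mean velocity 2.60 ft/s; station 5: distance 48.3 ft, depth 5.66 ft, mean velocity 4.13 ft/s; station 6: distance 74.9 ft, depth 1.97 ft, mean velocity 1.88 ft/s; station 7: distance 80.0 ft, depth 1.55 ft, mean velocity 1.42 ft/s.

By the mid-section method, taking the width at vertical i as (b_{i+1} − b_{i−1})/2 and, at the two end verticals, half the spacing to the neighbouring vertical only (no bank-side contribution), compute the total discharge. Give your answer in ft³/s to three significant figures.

w_1 = (25.8 − 9.9)/2 = 7.95 ft; q_1 = 1.38 × 1.23 × 7.95 = 13.49 ft³/s
w_2 = (33.8 − 9.9)/2 = 11.95 ft; q_2 = 3.43 × 4.16 × 11.95 = 170.5 ft³/s
w_3 = (39.0 − 25.8)/2 = 6.6 ft; q_3 = 2.60 × 3.65 × 6.6 = 62.63 ft³/s
w_4 = (48.3 − 33.8)/2 = 7.25 ft; q_4 = 2.60 × 4.40 × 7.25 = 82.94 ft³/s
w_5 = (74.9 − 39.0)/2 = 17.95 ft; q_5 = 4.13 × 5.66 × 17.95 = 419.6 ft³/s
w_6 = (80.0 − 48.3)/2 = 15.85 ft; q_6 = 1.88 × 1.97 × 15.85 = 58.70 ft³/s
w_7 = (80.0 − 74.9)/2 = 2.55 ft; q_7 = 1.42 × 1.55 × 2.55 = 5.613 ft³/s
Q = Σ qᵢ = 813.5 ft³/s

813 ft³/s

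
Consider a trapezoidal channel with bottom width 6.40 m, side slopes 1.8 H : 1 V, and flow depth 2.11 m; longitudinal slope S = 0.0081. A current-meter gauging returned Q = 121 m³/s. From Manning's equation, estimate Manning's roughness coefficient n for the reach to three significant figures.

A = (b + z·y)·y = (6.40 + 1.8×2.11)×2.11 = 21.52 m²
P = b + 2y√(1+z²) = 6.40 + 2×2.11×√(1+1.8²) = 15.09 m
R = A/P = 21.52/15.09 = 1.426 m
n = (1/Q)·A·R^(2/3)·S^(1/2) = (1/121) × 21.52 × 1.267 × 0.09000 = 0.02028

0.0203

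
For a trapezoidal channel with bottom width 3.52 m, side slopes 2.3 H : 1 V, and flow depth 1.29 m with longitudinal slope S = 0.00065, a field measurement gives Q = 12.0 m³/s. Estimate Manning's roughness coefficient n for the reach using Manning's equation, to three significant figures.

A = (b + z·y)·y = (3.52 + 2.3×1.29)×1.29 = 8.368 m²
P = b + 2y√(1+z²) = 3.52 + 2×1.29×√(1+2.3²) = 9.991 m
R = A/P = 8.368/9.991 = 0.8376 m
n = (1/Q)·A·R^(2/3)·S^(1/2) = (1/12.0) × 8.368 × 0.8886 × 0.02550 = 0.01580

0.0158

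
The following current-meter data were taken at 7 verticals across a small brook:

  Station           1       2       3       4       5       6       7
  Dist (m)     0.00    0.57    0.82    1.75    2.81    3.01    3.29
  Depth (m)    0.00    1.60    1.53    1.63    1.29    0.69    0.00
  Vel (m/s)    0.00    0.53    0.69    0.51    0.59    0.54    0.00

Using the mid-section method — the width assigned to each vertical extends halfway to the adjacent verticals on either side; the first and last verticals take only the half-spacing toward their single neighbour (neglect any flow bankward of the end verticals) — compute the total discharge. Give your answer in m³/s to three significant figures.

w_2 = (0.82 − 0.00)/2 = 0.41 m; q_2 = 0.53 × 1.60 × 0.41 = 0.3477 m³/s
w_3 = (1.75 − 0.57)/2 = 0.59 m; q_3 = 0.69 × 1.53 × 0.59 = 0.6229 m³/s
w_4 = (2.81 − 0.82)/2 = 0.995 m; q_4 = 0.51 × 1.63 × 0.995 = 0.8271 m³/s
w_5 = (3.01 − 1.75)/2 = 0.63 m; q_5 = 0.59 × 1.29 × 0.63 = 0.4795 m³/s
w_6 = (3.29 − 2.81)/2 = 0.24 m; q_6 = 0.54 × 0.69 × 0.24 = 0.08942 m³/s
Stations 1, 7 contribute zero (depth or velocity is 0).
Q = Σ qᵢ = 2.367 m³/s

2.37 m³/s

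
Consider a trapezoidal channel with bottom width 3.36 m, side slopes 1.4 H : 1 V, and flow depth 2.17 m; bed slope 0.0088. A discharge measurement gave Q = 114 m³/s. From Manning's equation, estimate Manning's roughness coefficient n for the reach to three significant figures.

A = (b + z·y)·y = (3.36 + 1.4×2.17)×2.17 = 13.88 m²
P = b + 2y√(1+z²) = 3.36 + 2×2.17×√(1+1.4²) = 10.83 m
R = A/P = 13.88/10.83 = 1.282 m
n = (1/Q)·A·R^(2/3)·S^(1/2) = (1/114) × 13.88 × 1.180 × 0.09381 = 0.01348

0.0135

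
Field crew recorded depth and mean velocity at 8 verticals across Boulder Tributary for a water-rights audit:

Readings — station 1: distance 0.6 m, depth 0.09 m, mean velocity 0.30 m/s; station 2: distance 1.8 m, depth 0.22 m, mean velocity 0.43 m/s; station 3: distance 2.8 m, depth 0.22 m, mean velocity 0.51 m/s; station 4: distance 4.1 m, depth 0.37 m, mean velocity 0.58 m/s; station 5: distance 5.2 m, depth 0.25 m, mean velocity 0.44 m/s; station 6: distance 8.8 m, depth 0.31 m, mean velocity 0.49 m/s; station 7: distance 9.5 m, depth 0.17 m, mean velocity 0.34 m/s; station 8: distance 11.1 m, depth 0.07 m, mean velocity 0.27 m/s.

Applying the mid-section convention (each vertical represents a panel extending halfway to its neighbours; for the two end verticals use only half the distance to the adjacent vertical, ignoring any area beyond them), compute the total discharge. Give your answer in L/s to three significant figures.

w_1 = (1.8 − 0.6)/2 = 0.6 m; q_1 = 0.30 × 0.09 × 0.6 = 0.01620 m³/s
w_2 = (2.8 − 0.6)/2 = 1.1 m; q_2 = 0.43 × 0.22 × 1.1 = 0.1041 m³/s
w_3 = (4.1 − 1.8)/2 = 1.15 m; q_3 = 0.51 × 0.22 × 1.15 = 0.1290 m³/s
w_4 = (5.2 − 2.8)/2 = 1.2 m; q_4 = 0.58 × 0.37 × 1.2 = 0.2575 m³/s
w_5 = (8.8 − 4.1)/2 = 2.35 m; q_5 = 0.44 × 0.25 × 2.35 = 0.2585 m³/s
w_6 = (9.5 − 5.2)/2 = 2.15 m; q_6 = 0.49 × 0.31 × 2.15 = 0.3266 m³/s
w_7 = (11.1 − 8.8)/2 = 1.15 m; q_7 = 0.34 × 0.17 × 1.15 = 0.06647 m³/s
w_8 = (11.1 − 9.5)/2 = 0.8 m; q_8 = 0.27 × 0.07 × 0.8 = 0.01512 m³/s
Q = Σ qᵢ = 1.173 m³/s
= 1.173 × 1000 = 1173 L/s

1170 L/s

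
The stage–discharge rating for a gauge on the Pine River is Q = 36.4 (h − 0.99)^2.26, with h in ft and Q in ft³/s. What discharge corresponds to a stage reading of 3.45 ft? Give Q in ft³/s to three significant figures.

Q = 36.4 × (3.45 − 0.99)^2.26 = 36.4 × 2.46^2.26 = 278.4 ft³/s

278 ft³/s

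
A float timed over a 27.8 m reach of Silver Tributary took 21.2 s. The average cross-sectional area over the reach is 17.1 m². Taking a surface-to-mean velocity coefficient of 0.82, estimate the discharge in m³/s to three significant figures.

18.4 m³/s

v_surface = L / t̄ = 27.8 / 21.2 = 1.311 m/s
v_mean = 0.82 × 1.311 = 1.075 m/s
Q = A × v_mean = 17.1 × 1.075 = 18.39 m³/s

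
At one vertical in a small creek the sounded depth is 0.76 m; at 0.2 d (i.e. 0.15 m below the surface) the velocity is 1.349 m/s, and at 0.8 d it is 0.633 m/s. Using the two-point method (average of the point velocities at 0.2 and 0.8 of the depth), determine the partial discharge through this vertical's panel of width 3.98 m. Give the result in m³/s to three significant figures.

v̄ = (1.349 + 0.633) / 2 = 0.9910 m/s
q = v̄ × d × w = 0.9910 × 0.76 × 3.98 = 2.998 m³/s

3.00 m³/s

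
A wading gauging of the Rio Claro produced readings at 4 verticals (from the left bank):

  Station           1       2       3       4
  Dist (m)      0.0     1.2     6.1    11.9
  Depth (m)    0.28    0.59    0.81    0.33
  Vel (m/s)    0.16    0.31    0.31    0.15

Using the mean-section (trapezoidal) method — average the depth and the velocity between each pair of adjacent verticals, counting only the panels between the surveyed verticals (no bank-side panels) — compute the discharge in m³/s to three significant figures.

Panel 1-2: Δb = 1.2 m, d̄ = (0.28+0.59)/2 = 0.435, v̄ = (0.16+0.31)/2 = 0.235 → q = 1.2×0.435×0.235 = 0.1227 m³/s
Panel 2-3: Δb = 4.9 m, d̄ = (0.59+0.81)/2 = 0.7, v̄ = (0.31+0.31)/2 = 0.31 → q = 4.9×0.7×0.31 = 1.063 m³/s
Panel 3-4: Δb = 5.8 m, d̄ = (0.81+0.33)/2 = 0.57, v̄ = (0.31+0.15)/2 = 0.23 → q = 5.8×0.57×0.23 = 0.7604 m³/s
Q = Σ q = 1.946 m³/s

1.95 m³/s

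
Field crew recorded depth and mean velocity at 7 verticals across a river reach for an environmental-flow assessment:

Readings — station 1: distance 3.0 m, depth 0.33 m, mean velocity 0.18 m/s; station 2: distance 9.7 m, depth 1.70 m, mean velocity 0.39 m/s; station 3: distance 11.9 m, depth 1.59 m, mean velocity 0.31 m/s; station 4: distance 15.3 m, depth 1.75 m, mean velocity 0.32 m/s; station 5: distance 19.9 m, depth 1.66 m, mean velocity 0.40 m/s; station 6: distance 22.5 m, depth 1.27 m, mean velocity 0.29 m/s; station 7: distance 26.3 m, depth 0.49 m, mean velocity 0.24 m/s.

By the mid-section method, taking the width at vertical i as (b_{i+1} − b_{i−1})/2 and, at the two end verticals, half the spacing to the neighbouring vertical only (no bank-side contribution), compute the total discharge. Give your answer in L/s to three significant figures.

w_1 = (9.7 − 3.0)/2 = 3.35 m; q_1 = 0.18 × 0.33 × 3.35 = 0.1990 m³/s
w_2 = (11.9 − 3.0)/2 = 4.45 m; q_2 = 0.39 × 1.70 × 4.45 = 2.950 m³/s
w_3 = (15.3 − 9.7)/2 = 2.8 m; q_3 = 0.31 × 1.59 × 2.8 = 1.380 m³/s
w_4 = (19.9 − 11.9)/2 = 4 m; q_4 = 0.32 × 1.75 × 4 = 2.240 m³/s
w_5 = (22.5 − 15.3)/2 = 3.6 m; q_5 = 0.40 × 1.66 × 3.6 = 2.390 m³/s
w_6 = (26.3 − 19.9)/2 = 3.2 m; q_6 = 0.29 × 1.27 × 3.2 = 1.179 m³/s
w_7 = (26.3 − 22.5)/2 = 1.9 m; q_7 = 0.24 × 0.49 × 1.9 = 0.2234 m³/s
Q = Σ qᵢ = 10.56 m³/s
= 10.56 × 1000 = 10560 L/s

10600 L/s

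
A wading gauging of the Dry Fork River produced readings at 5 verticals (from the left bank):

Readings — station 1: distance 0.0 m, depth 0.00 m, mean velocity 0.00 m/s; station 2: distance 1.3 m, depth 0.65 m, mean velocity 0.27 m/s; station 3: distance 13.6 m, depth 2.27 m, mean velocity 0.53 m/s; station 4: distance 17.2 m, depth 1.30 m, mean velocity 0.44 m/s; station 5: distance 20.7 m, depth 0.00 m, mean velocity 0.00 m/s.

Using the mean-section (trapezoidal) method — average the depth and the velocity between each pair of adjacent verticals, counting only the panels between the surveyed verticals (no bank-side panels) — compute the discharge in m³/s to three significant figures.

Panel 1-2: Δb = 1.3 m, d̄ = (0.00+0.65)/2 = 0.325, v̄ = (0.00+0.27)/2 = 0.135 → q = 1.3×0.325×0.135 = 0.05704 m³/s
Panel 2-3: Δb = 12.3 m, d̄ = (0.65+2.27)/2 = 1.46, v̄ = (0.27+0.53)/2 = 0.4 → q = 12.3×1.46×0.4 = 7.183 m³/s
Panel 3-4: Δb = 3.6 m, d̄ = (2.27+1.30)/2 = 1.785, v̄ = (0.53+0.44)/2 = 0.485 → q = 3.6×1.785×0.485 = 3.117 m³/s
Panel 4-5: Δb = 3.5 m, d̄ = (1.30+0.00)/2 = 0.65, v̄ = (0.44+0.00)/2 = 0.22 → q = 3.5×0.65×0.22 = 0.5005 m³/s
Q = Σ q = 10.86 m³/s

10.9 m³/s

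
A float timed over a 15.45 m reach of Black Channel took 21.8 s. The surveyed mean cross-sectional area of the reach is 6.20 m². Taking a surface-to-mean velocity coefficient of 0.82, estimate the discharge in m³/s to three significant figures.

v_surface = L / t̄ = 15.45 / 21.8 = 0.7087 m/s
v_mean = 0.82 × 0.7087 = 0.5811 m/s
Q = A × v_mean = 6.20 × 0.5811 = 3.603 m³/s

3.60 m³/s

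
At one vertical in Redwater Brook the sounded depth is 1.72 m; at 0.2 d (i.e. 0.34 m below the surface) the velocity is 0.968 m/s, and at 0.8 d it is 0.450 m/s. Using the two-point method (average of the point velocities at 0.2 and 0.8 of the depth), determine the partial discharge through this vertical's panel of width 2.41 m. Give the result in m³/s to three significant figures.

2.94 m³/s

v̄ = (0.968 + 0.450) / 2 = 0.7090 m/s
q = v̄ × d × w = 0.7090 × 1.72 × 2.41 = 2.939 m³/s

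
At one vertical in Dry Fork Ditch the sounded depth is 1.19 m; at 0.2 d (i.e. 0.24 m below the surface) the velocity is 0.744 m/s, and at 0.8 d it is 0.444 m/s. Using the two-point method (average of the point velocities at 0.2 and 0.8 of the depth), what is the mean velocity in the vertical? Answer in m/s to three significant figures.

v̄ = (0.744 + 0.444) / 2 = 0.5940 m/s

0.594 m/s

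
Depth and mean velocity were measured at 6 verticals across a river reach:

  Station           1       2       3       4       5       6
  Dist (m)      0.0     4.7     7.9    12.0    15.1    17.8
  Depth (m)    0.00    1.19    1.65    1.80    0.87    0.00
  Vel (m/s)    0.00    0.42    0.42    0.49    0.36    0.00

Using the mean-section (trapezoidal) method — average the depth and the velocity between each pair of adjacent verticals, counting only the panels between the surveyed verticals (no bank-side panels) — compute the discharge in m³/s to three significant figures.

7.68 m³/s

Panel 1-2: Δb = 4.7 m, d̄ = (0.00+1.19)/2 = 0.595, v̄ = (0.00+0.42)/2 = 0.21 → q = 4.7×0.595×0.21 = 0.5873 m³/s
Panel 2-3: Δb = 3.2 m, d̄ = (1.19+1.65)/2 = 1.42, v̄ = (0.42+0.42)/2 = 0.42 → q = 3.2×1.42×0.42 = 1.908 m³/s
Panel 3-4: Δb = 4.1 m, d̄ = (1.65+1.80)/2 = 1.725, v̄ = (0.42+0.49)/2 = 0.455 → q = 4.1×1.725×0.455 = 3.218 m³/s
Panel 4-5: Δb = 3.1 m, d̄ = (1.80+0.87)/2 = 1.335, v̄ = (0.49+0.36)/2 = 0.425 → q = 3.1×1.335×0.425 = 1.759 m³/s
Panel 5-6: Δb = 2.7 m, d̄ = (0.87+0.00)/2 = 0.435, v̄ = (0.36+0.00)/2 = 0.18 → q = 2.7×0.435×0.18 = 0.2114 m³/s
Q = Σ q = 7.684 m³/s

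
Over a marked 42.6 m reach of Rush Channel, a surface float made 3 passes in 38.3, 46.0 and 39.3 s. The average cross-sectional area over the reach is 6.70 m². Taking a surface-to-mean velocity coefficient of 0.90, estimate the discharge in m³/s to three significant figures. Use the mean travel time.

t̄ = (38.3 + 46.0 + 39.3) / 3 = 41.2 s
v_surface = L / t̄ = 42.6 / 41.2 = 1.034 m/s
v_mean = 0.90 × 1.034 = 0.9306 m/s
Q = A × v_mean = 6.70 × 0.9306 = 6.235 m³/s

6.23 m³/s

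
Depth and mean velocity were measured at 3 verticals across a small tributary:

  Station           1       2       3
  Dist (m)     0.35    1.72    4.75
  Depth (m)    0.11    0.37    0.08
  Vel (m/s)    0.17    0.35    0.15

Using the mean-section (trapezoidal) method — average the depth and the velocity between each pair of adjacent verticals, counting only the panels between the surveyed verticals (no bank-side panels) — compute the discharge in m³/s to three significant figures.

0.256 m³/s

Panel 1-2: Δb = 1.37 m, d̄ = (0.11+0.37)/2 = 0.24, v̄ = (0.17+0.35)/2 = 0.26 → q = 1.37×0.24×0.26 = 0.08549 m³/s
Panel 2-3: Δb = 3.03 m, d̄ = (0.37+0.08)/2 = 0.225, v̄ = (0.35+0.15)/2 = 0.25 → q = 3.03×0.225×0.25 = 0.1704 m³/s
Q = Σ q = 0.2559 m³/s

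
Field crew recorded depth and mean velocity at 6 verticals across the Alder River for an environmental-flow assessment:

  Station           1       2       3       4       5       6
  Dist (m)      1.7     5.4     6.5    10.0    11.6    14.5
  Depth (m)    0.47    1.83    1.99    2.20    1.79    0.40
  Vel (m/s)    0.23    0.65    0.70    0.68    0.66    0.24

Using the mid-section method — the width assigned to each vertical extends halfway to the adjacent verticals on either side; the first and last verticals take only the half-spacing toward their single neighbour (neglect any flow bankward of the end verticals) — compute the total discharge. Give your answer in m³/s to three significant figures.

w_1 = (5.4 − 1.7)/2 = 1.85 m; q_1 = 0.23 × 0.47 × 1.85 = 0.2000 m³/s
w_2 = (6.5 − 1.7)/2 = 2.4 m; q_2 = 0.65 × 1.83 × 2.4 = 2.855 m³/s
w_3 = (10.0 − 5.4)/2 = 2.3 m; q_3 = 0.70 × 1.99 × 2.3 = 3.204 m³/s
w_4 = (11.6 − 6.5)/2 = 2.55 m; q_4 = 0.68 × 2.20 × 2.55 = 3.815 m³/s
w_5 = (14.5 − 10.0)/2 = 2.25 m; q_5 = 0.66 × 1.79 × 2.25 = 2.658 m³/s
w_6 = (14.5 − 11.6)/2 = 1.45 m; q_6 = 0.24 × 0.40 × 1.45 = 0.1392 m³/s
Q = Σ qᵢ = 12.87 m³/s

12.9 m³/s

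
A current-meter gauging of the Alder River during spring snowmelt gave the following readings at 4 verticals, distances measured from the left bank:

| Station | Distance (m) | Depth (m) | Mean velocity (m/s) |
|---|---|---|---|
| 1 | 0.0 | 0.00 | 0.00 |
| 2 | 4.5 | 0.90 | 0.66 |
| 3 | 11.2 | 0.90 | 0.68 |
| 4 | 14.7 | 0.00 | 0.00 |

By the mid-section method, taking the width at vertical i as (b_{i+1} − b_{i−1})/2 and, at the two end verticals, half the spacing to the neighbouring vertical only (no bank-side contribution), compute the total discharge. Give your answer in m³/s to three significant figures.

6.45 m³/s

w_2 = (11.2 − 0.0)/2 = 5.6 m; q_2 = 0.66 × 0.90 × 5.6 = 3.326 m³/s
w_3 = (14.7 − 4.5)/2 = 5.1 m; q_3 = 0.68 × 0.90 × 5.1 = 3.121 m³/s
Stations 1, 4 contribute zero (depth or velocity is 0).
Q = Σ qᵢ = 6.448 m³/s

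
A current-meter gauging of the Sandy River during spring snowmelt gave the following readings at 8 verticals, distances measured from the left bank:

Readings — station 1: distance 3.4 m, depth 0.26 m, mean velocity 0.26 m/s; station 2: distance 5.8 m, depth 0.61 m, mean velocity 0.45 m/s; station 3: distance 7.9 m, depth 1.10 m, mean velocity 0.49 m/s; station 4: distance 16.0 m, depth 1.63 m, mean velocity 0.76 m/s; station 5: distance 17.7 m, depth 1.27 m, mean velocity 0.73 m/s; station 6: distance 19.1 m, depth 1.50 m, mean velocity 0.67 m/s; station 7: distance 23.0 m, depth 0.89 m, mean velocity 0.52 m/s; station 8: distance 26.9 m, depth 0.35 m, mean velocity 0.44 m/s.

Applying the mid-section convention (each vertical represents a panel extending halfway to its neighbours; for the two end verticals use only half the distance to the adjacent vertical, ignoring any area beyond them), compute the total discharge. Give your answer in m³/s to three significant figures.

15.7 m³/s

w_1 = (5.8 − 3.4)/2 = 1.2 m; q_1 = 0.26 × 0.26 × 1.2 = 0.08112 m³/s
w_2 = (7.9 − 3.4)/2 = 2.25 m; q_2 = 0.45 × 0.61 × 2.25 = 0.6176 m³/s
w_3 = (16.0 − 5.8)/2 = 5.1 m; q_3 = 0.49 × 1.10 × 5.1 = 2.749 m³/s
w_4 = (17.7 − 7.9)/2 = 4.9 m; q_4 = 0.76 × 1.63 × 4.9 = 6.070 m³/s
w_5 = (19.1 − 16.0)/2 = 1.55 m; q_5 = 0.73 × 1.27 × 1.55 = 1.437 m³/s
w_6 = (23.0 − 17.7)/2 = 2.65 m; q_6 = 0.67 × 1.50 × 2.65 = 2.663 m³/s
w_7 = (26.9 − 19.1)/2 = 3.9 m; q_7 = 0.52 × 0.89 × 3.9 = 1.805 m³/s
w_8 = (26.9 − 23.0)/2 = 1.95 m; q_8 = 0.44 × 0.35 × 1.95 = 0.3003 m³/s
Q = Σ qᵢ = 15.72 m³/s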